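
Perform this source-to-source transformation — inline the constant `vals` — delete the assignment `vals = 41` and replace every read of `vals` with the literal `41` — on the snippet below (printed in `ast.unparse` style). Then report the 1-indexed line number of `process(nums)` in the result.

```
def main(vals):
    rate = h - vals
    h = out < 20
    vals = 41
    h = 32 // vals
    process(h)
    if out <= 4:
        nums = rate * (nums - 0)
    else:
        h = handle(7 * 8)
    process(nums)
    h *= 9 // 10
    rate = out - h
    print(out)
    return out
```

10

Transformed code:
def main(vals):
    rate = h - 41
    h = out < 20
    h = 32 // 41
    process(h)
    if out <= 4:
        nums = rate * (nums - 0)
    else:
        h = handle(7 * 8)
    process(nums)
    h *= 9 // 10
    rate = out - h
    print(out)
    return out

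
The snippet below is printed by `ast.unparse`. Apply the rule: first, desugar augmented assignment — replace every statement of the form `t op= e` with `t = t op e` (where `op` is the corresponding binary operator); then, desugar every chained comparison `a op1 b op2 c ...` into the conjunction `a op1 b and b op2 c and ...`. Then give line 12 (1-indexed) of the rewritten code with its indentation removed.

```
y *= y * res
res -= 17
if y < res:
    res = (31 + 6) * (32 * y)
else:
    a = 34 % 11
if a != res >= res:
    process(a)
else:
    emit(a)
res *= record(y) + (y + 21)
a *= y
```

a = a * y

Transformed code:
y = y * (y * res)
res = res - 17
if y < res:
    res = (31 + 6) * (32 * y)
else:
    a = 34 % 11
if a != res and res >= res:
    process(a)
else:
    emit(a)
res = res * (record(y) + (y + 21))
a = a * y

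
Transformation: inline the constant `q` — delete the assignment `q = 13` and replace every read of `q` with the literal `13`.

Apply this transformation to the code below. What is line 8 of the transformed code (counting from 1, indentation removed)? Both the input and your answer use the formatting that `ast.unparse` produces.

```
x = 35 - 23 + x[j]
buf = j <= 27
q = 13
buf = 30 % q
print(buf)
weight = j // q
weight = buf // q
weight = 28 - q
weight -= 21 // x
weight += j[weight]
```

Transformed code:
x = 35 - 23 + x[j]
buf = j <= 27
buf = 30 % 13
print(buf)
weight = j // 13
weight = buf // 13
weight = 28 - 13
weight -= 21 // x
weight += j[weight]

weight -= 21 // x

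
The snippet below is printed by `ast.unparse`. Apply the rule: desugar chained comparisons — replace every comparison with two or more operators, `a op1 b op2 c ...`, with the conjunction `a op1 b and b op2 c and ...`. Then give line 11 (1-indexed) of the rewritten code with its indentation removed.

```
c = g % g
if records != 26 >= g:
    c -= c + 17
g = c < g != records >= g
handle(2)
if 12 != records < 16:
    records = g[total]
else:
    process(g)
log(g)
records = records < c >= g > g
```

records = records < c and c >= g and (g > g)

Transformed code:
c = g % g
if records != 26 and 26 >= g:
    c -= c + 17
g = c < g and g != records and (records >= g)
handle(2)
if 12 != records and records < 16:
    records = g[total]
else:
    process(g)
log(g)
records = records < c and c >= g and (g > g)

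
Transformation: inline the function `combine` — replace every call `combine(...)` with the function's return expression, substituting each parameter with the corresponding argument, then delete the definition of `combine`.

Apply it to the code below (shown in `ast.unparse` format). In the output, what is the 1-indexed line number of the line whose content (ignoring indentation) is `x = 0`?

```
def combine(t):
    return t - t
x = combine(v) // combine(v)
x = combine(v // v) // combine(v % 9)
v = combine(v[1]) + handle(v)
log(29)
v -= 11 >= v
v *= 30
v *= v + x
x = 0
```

8

Transformed code:
x = (v - v) // (v - v)
x = (v // v - v // v) // (v % 9 - v % 9)
v = v[1] - v[1] + handle(v)
log(29)
v -= 11 >= v
v *= 30
v *= v + x
x = 0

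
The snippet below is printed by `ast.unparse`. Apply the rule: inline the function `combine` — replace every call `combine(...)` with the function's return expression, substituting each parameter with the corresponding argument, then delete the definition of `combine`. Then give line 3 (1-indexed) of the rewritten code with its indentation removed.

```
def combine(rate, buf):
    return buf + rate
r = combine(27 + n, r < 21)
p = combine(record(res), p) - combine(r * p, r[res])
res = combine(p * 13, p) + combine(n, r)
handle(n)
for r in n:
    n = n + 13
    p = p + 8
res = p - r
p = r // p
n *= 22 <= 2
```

res = p + p * 13 + (r + n)

Transformed code:
r = (r < 21) + (27 + n)
p = p + record(res) - (r[res] + r * p)
res = p + p * 13 + (r + n)
handle(n)
for r in n:
    n = n + 13
    p = p + 8
res = p - r
p = r // p
n *= 22 <= 2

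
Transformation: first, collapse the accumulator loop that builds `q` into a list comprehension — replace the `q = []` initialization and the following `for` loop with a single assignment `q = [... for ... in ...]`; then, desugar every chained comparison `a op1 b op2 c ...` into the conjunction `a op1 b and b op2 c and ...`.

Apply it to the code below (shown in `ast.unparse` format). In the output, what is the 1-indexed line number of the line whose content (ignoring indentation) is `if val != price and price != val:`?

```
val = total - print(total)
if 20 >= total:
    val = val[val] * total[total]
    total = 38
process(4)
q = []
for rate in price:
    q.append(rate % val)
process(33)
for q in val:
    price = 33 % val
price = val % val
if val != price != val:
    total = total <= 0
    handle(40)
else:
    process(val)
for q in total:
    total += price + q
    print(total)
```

11

Transformed code:
val = total - print(total)
if 20 >= total:
    val = val[val] * total[total]
    total = 38
process(4)
q = [rate % val for rate in price]
process(33)
for q in val:
    price = 33 % val
price = val % val
if val != price and price != val:
    total = total <= 0
    handle(40)
else:
    process(val)
for q in total:
    total += price + q
    print(total)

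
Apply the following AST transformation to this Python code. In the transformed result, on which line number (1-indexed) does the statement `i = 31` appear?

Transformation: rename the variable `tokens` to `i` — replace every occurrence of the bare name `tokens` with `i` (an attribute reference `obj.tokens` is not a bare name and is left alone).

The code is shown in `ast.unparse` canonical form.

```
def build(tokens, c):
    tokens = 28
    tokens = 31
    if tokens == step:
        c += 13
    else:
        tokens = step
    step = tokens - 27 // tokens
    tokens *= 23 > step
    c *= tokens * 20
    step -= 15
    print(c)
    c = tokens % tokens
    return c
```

Transformed code:
def build(i, c):
    i = 28
    i = 31
    if i == step:
        c += 13
    else:
        i = step
    step = i - 27 // i
    i *= 23 > step
    c *= i * 20
    step -= 15
    print(c)
    c = i % i
    return c

3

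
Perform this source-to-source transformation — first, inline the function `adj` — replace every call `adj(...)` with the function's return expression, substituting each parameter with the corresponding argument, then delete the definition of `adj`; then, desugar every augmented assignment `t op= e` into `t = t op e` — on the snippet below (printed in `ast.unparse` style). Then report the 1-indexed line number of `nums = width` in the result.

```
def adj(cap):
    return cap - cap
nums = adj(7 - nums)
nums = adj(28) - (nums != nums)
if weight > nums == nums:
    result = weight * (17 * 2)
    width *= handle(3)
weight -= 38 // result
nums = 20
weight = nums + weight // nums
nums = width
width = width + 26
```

Transformed code:
nums = 7 - nums - (7 - nums)
nums = 28 - 28 - (nums != nums)
if weight > nums == nums:
    result = weight * (17 * 2)
    width = width * handle(3)
weight = weight - 38 // result
nums = 20
weight = nums + weight // nums
nums = width
width = width + 26

9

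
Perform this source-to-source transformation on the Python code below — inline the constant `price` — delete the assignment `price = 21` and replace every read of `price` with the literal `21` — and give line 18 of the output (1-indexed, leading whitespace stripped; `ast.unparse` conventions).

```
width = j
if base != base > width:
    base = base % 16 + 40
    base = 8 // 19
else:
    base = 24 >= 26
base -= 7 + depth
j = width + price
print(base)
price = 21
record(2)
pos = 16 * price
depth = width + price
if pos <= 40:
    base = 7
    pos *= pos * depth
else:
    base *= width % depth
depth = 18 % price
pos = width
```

depth = 18 % 21

Transformed code:
width = j
if base != base > width:
    base = base % 16 + 40
    base = 8 // 19
else:
    base = 24 >= 26
base -= 7 + depth
j = width + 21
print(base)
record(2)
pos = 16 * 21
depth = width + 21
if pos <= 40:
    base = 7
    pos *= pos * depth
else:
    base *= width % depth
depth = 18 % 21
pos = width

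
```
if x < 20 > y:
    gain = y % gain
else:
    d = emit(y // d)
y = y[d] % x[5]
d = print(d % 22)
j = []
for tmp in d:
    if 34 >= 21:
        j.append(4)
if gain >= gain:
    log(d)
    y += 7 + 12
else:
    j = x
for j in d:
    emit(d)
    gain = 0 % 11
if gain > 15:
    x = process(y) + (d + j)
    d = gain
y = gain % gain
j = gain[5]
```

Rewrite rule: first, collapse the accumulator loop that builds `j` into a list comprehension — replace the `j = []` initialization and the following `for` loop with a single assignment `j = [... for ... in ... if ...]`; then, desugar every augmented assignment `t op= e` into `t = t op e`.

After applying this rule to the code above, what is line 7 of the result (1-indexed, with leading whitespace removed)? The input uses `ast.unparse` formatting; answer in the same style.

Transformed code:
if x < 20 > y:
    gain = y % gain
else:
    d = emit(y // d)
y = y[d] % x[5]
d = print(d % 22)
j = [4 for tmp in d if 34 >= 21]
if gain >= gain:
    log(d)
    y = y + (7 + 12)
else:
    j = x
for j in d:
    emit(d)
    gain = 0 % 11
if gain > 15:
    x = process(y) + (d + j)
    d = gain
y = gain % gain
j = gain[5]

j = [4 for tmp in d if 34 >= 21]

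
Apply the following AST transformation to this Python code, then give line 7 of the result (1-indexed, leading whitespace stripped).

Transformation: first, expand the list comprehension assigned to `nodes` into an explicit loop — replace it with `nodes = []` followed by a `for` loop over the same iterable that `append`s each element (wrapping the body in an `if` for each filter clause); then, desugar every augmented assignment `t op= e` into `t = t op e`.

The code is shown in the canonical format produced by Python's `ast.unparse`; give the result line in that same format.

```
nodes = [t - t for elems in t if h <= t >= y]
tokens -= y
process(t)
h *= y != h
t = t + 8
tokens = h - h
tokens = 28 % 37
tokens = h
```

h = h * (y != h)

Transformed code:
nodes = []
for elems in t:
    if h <= t >= y:
        nodes.append(t - t)
tokens = tokens - y
process(t)
h = h * (y != h)
t = t + 8
tokens = h - h
tokens = 28 % 37
tokens = h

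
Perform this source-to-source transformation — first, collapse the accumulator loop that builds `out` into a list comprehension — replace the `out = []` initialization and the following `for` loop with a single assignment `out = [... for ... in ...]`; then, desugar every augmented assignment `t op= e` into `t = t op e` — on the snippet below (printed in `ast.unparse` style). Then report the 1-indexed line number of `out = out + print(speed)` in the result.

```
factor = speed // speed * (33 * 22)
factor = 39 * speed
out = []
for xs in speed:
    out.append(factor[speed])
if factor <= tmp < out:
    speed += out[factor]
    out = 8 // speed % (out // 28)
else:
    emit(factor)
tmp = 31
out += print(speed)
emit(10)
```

10

Transformed code:
factor = speed // speed * (33 * 22)
factor = 39 * speed
out = [factor[speed] for xs in speed]
if factor <= tmp < out:
    speed = speed + out[factor]
    out = 8 // speed % (out // 28)
else:
    emit(factor)
tmp = 31
out = out + print(speed)
emit(10)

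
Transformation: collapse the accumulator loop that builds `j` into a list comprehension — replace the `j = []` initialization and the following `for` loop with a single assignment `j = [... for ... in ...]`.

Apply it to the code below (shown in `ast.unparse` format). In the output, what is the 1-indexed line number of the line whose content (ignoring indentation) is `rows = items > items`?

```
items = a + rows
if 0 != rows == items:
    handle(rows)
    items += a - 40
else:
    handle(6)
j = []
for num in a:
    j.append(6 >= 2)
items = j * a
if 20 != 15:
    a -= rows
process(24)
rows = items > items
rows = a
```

Transformed code:
items = a + rows
if 0 != rows == items:
    handle(rows)
    items += a - 40
else:
    handle(6)
j = [6 >= 2 for num in a]
items = j * a
if 20 != 15:
    a -= rows
process(24)
rows = items > items
rows = a

12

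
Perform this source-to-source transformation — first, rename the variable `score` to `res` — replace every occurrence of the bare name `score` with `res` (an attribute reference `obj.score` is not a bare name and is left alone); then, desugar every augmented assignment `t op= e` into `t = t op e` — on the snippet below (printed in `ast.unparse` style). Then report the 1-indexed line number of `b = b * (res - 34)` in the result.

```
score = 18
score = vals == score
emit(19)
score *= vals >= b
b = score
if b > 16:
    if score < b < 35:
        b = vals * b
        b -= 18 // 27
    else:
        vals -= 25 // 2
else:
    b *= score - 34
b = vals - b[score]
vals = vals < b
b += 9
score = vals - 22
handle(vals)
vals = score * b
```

Transformed code:
res = 18
res = vals == res
emit(19)
res = res * (vals >= b)
b = res
if b > 16:
    if res < b < 35:
        b = vals * b
        b = b - 18 // 27
    else:
        vals = vals - 25 // 2
else:
    b = b * (res - 34)
b = vals - b[res]
vals = vals < b
b = b + 9
res = vals - 22
handle(vals)
vals = res * b

13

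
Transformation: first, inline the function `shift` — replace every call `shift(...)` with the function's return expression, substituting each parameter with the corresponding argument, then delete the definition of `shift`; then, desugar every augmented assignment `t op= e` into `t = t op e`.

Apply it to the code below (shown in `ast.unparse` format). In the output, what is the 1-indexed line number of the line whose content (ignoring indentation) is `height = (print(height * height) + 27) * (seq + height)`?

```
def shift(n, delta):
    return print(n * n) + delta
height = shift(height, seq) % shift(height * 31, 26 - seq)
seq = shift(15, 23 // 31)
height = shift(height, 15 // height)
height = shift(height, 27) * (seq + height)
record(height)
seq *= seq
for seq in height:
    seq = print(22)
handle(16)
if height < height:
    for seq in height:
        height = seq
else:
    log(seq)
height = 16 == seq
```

4

Transformed code:
height = (print(height * height) + seq) % (print(height * 31 * (height * 31)) + (26 - seq))
seq = print(15 * 15) + 23 // 31
height = print(height * height) + 15 // height
height = (print(height * height) + 27) * (seq + height)
record(height)
seq = seq * seq
for seq in height:
    seq = print(22)
handle(16)
if height < height:
    for seq in height:
        height = seq
else:
    log(seq)
height = 16 == seq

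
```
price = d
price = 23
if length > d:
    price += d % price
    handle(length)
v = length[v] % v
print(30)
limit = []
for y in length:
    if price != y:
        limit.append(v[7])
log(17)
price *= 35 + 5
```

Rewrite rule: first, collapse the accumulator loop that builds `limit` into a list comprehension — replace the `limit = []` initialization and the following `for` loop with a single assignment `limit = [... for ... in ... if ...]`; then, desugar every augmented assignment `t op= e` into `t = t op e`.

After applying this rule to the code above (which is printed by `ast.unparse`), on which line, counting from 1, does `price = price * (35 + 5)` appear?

10

Transformed code:
price = d
price = 23
if length > d:
    price = price + d % price
    handle(length)
v = length[v] % v
print(30)
limit = [v[7] for y in length if price != y]
log(17)
price = price * (35 + 5)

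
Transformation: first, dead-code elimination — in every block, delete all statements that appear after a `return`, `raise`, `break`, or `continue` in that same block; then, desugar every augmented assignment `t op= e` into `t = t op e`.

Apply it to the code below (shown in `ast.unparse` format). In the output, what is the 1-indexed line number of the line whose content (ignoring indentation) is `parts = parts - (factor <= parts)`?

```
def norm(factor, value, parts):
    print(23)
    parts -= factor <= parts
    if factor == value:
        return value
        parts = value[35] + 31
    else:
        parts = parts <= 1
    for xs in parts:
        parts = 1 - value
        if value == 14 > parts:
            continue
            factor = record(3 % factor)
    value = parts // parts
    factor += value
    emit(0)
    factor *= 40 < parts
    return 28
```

3

Transformed code:
def norm(factor, value, parts):
    print(23)
    parts = parts - (factor <= parts)
    if factor == value:
        return value
    else:
        parts = parts <= 1
    for xs in parts:
        parts = 1 - value
        if value == 14 > parts:
            continue
    value = parts // parts
    factor = factor + value
    emit(0)
    factor = factor * (40 < parts)
    return 28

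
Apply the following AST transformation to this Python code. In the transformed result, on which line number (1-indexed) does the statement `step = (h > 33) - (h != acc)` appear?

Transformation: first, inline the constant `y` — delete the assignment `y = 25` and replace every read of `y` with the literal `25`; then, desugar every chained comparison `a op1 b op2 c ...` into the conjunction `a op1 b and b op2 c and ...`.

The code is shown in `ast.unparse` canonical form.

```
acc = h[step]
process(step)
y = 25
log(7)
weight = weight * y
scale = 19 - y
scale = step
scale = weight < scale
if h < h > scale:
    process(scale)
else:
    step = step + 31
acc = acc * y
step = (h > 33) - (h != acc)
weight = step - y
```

Transformed code:
acc = h[step]
process(step)
log(7)
weight = weight * 25
scale = 19 - 25
scale = step
scale = weight < scale
if h < h and h > scale:
    process(scale)
else:
    step = step + 31
acc = acc * 25
step = (h > 33) - (h != acc)
weight = step - 25

13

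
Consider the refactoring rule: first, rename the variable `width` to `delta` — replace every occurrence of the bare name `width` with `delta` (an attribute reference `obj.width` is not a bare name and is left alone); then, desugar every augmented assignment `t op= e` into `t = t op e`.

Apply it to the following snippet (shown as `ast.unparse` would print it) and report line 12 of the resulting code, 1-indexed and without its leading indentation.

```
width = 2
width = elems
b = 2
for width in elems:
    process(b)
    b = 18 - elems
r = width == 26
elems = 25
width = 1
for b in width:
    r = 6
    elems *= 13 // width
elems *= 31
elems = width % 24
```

elems = elems * (13 // delta)

Transformed code:
delta = 2
delta = elems
b = 2
for delta in elems:
    process(b)
    b = 18 - elems
r = delta == 26
elems = 25
delta = 1
for b in delta:
    r = 6
    elems = elems * (13 // delta)
elems = elems * 31
elems = delta % 24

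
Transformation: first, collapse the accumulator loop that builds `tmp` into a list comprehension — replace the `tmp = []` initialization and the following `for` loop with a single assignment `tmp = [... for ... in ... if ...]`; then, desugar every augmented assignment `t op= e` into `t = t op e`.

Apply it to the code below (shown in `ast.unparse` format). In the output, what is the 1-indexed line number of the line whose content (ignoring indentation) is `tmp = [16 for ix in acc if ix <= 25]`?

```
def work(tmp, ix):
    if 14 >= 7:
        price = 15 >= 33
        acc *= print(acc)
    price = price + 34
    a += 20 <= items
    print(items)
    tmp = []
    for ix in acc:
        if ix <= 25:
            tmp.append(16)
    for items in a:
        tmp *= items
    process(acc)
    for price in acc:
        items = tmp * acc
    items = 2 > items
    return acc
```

8

Transformed code:
def work(tmp, ix):
    if 14 >= 7:
        price = 15 >= 33
        acc = acc * print(acc)
    price = price + 34
    a = a + (20 <= items)
    print(items)
    tmp = [16 for ix in acc if ix <= 25]
    for items in a:
        tmp = tmp * items
    process(acc)
    for price in acc:
        items = tmp * acc
    items = 2 > items
    return acc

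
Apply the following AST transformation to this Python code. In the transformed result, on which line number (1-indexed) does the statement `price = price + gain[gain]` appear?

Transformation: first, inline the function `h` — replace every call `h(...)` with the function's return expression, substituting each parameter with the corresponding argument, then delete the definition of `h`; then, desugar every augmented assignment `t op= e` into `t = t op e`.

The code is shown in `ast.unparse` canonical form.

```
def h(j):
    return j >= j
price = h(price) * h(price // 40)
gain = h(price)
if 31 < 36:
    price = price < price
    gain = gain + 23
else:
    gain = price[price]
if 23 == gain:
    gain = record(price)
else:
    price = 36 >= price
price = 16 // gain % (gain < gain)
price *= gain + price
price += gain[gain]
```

Transformed code:
price = (price >= price) * (price // 40 >= price // 40)
gain = price >= price
if 31 < 36:
    price = price < price
    gain = gain + 23
else:
    gain = price[price]
if 23 == gain:
    gain = record(price)
else:
    price = 36 >= price
price = 16 // gain % (gain < gain)
price = price * (gain + price)
price = price + gain[gain]

14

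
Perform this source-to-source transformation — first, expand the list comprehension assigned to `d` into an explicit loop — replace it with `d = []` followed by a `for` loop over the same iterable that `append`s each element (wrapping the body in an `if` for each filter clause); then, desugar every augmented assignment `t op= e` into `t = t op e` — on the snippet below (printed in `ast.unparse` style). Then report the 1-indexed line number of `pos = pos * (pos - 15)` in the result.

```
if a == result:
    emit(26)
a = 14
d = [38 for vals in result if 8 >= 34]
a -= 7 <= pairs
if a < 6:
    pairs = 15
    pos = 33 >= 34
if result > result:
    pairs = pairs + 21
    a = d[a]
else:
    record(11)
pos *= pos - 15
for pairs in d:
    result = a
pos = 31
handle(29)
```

17

Transformed code:
if a == result:
    emit(26)
a = 14
d = []
for vals in result:
    if 8 >= 34:
        d.append(38)
a = a - (7 <= pairs)
if a < 6:
    pairs = 15
    pos = 33 >= 34
if result > result:
    pairs = pairs + 21
    a = d[a]
else:
    record(11)
pos = pos * (pos - 15)
for pairs in d:
    result = a
pos = 31
handle(29)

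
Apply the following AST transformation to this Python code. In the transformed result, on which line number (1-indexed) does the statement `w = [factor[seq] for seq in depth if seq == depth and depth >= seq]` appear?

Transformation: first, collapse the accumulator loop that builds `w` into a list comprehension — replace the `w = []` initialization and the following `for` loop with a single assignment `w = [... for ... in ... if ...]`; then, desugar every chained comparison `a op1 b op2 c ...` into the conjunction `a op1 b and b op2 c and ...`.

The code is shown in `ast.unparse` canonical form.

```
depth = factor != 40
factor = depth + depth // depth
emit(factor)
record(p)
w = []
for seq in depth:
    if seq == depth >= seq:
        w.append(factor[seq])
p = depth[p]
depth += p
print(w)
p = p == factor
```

5

Transformed code:
depth = factor != 40
factor = depth + depth // depth
emit(factor)
record(p)
w = [factor[seq] for seq in depth if seq == depth and depth >= seq]
p = depth[p]
depth += p
print(w)
p = p == factor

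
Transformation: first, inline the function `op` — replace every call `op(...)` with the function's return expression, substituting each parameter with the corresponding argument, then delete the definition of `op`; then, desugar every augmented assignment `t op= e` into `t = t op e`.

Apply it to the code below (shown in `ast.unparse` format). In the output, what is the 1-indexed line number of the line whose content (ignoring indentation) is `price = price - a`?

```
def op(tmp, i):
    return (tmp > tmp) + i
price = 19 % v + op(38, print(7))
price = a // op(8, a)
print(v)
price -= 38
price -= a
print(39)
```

5

Transformed code:
price = 19 % v + ((38 > 38) + print(7))
price = a // ((8 > 8) + a)
print(v)
price = price - 38
price = price - a
print(39)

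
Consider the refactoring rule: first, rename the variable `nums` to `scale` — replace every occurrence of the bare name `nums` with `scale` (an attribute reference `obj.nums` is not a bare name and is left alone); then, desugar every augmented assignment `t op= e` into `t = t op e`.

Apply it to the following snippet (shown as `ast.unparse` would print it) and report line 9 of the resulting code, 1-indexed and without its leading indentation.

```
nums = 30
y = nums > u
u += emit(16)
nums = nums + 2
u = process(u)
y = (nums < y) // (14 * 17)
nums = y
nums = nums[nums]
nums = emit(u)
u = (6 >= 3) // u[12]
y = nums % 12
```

Transformed code:
scale = 30
y = scale > u
u = u + emit(16)
scale = scale + 2
u = process(u)
y = (scale < y) // (14 * 17)
scale = y
scale = scale[scale]
scale = emit(u)
u = (6 >= 3) // u[12]
y = scale % 12

scale = emit(u)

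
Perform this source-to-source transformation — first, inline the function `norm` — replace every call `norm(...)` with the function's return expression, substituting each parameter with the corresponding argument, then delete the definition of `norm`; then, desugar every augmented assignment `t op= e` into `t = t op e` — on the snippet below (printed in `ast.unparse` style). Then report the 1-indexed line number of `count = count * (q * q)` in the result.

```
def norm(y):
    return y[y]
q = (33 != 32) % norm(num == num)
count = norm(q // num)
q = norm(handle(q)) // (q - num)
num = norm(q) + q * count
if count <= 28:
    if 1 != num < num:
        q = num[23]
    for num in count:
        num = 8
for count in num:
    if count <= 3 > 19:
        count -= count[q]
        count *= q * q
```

13

Transformed code:
q = (33 != 32) % (num == num)[num == num]
count = (q // num)[q // num]
q = handle(q)[handle(q)] // (q - num)
num = q[q] + q * count
if count <= 28:
    if 1 != num < num:
        q = num[23]
    for num in count:
        num = 8
for count in num:
    if count <= 3 > 19:
        count = count - count[q]
        count = count * (q * q)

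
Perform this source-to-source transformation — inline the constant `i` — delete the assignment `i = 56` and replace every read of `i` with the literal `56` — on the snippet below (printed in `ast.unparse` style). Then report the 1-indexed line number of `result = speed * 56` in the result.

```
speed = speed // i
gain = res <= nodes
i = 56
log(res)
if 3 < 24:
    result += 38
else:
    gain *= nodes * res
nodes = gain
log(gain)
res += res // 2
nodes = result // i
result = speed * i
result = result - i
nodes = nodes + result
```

Transformed code:
speed = speed // 56
gain = res <= nodes
log(res)
if 3 < 24:
    result += 38
else:
    gain *= nodes * res
nodes = gain
log(gain)
res += res // 2
nodes = result // 56
result = speed * 56
result = result - 56
nodes = nodes + result

12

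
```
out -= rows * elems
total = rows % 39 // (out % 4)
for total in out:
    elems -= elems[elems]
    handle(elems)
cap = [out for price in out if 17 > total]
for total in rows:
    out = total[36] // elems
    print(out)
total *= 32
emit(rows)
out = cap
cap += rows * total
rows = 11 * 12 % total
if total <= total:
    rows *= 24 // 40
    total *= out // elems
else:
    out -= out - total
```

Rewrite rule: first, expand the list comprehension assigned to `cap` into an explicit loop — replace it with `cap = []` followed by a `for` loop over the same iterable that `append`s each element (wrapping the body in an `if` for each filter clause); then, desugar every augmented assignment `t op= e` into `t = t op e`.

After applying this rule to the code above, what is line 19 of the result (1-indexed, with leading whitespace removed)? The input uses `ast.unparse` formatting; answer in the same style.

Transformed code:
out = out - rows * elems
total = rows % 39 // (out % 4)
for total in out:
    elems = elems - elems[elems]
    handle(elems)
cap = []
for price in out:
    if 17 > total:
        cap.append(out)
for total in rows:
    out = total[36] // elems
    print(out)
total = total * 32
emit(rows)
out = cap
cap = cap + rows * total
rows = 11 * 12 % total
if total <= total:
    rows = rows * (24 // 40)
    total = total * (out // elems)
else:
    out = out - (out - total)

rows = rows * (24 // 40)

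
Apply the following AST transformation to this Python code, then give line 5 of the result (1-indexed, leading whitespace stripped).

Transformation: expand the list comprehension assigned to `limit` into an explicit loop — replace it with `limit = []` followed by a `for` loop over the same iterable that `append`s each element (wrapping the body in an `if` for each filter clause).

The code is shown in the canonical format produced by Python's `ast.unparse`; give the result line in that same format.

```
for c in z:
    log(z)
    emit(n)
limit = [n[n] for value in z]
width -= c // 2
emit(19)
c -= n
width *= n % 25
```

Transformed code:
for c in z:
    log(z)
    emit(n)
limit = []
for value in z:
    limit.append(n[n])
width -= c // 2
emit(19)
c -= n
width *= n % 25

for value in z:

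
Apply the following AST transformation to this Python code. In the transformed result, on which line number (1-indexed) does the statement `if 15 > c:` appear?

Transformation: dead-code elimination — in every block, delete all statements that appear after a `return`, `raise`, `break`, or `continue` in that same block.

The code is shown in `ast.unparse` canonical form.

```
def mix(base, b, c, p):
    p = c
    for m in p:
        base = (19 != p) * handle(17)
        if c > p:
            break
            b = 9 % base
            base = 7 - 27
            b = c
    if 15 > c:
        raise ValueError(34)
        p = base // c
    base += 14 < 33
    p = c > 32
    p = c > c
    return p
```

7

Transformed code:
def mix(base, b, c, p):
    p = c
    for m in p:
        base = (19 != p) * handle(17)
        if c > p:
            break
    if 15 > c:
        raise ValueError(34)
    base += 14 < 33
    p = c > 32
    p = c > c
    return p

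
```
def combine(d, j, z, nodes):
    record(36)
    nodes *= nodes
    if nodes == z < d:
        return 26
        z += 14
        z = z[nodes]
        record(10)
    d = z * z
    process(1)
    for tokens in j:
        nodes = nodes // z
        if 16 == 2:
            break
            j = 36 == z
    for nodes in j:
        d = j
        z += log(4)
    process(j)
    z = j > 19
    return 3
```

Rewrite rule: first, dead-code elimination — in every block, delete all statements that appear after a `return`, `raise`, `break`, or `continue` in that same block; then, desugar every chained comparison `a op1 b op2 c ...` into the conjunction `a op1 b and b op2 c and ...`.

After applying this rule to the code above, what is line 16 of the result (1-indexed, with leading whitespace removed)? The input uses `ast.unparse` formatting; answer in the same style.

z = j > 19

Transformed code:
def combine(d, j, z, nodes):
    record(36)
    nodes *= nodes
    if nodes == z and z < d:
        return 26
    d = z * z
    process(1)
    for tokens in j:
        nodes = nodes // z
        if 16 == 2:
            break
    for nodes in j:
        d = j
        z += log(4)
    process(j)
    z = j > 19
    return 3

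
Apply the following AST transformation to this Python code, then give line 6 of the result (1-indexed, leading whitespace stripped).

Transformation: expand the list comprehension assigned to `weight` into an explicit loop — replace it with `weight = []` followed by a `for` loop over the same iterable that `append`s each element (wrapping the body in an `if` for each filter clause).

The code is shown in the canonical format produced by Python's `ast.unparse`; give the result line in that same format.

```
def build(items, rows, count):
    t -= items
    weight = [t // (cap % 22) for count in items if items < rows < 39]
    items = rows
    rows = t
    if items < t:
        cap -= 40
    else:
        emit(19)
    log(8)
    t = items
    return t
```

Transformed code:
def build(items, rows, count):
    t -= items
    weight = []
    for count in items:
        if items < rows < 39:
            weight.append(t // (cap % 22))
    items = rows
    rows = t
    if items < t:
        cap -= 40
    else:
        emit(19)
    log(8)
    t = items
    return t

weight.append(t // (cap % 22))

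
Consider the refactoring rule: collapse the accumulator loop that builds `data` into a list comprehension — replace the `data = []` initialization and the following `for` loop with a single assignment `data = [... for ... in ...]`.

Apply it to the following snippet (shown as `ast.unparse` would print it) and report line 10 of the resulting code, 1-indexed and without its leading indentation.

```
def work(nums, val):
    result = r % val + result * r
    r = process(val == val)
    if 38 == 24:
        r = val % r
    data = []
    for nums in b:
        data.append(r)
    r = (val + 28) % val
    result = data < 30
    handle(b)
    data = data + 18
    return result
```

Transformed code:
def work(nums, val):
    result = r % val + result * r
    r = process(val == val)
    if 38 == 24:
        r = val % r
    data = [r for nums in b]
    r = (val + 28) % val
    result = data < 30
    handle(b)
    data = data + 18
    return result

data = data + 18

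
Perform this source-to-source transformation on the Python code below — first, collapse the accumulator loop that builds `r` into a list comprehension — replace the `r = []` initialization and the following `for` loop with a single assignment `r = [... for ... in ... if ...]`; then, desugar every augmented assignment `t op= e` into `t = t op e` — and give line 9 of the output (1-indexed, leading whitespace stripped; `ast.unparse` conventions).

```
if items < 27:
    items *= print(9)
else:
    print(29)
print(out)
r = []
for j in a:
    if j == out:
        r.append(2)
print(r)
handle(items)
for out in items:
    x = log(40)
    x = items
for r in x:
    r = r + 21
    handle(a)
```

for out in items:

Transformed code:
if items < 27:
    items = items * print(9)
else:
    print(29)
print(out)
r = [2 for j in a if j == out]
print(r)
handle(items)
for out in items:
    x = log(40)
    x = items
for r in x:
    r = r + 21
    handle(a)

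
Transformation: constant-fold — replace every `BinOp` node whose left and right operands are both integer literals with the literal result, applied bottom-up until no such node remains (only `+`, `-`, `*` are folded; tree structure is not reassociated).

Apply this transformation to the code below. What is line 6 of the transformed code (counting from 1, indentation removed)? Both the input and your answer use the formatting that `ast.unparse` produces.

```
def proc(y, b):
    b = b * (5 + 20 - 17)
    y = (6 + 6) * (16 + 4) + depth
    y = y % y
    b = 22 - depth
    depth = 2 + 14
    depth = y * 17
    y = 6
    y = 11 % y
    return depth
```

Transformed code:
def proc(y, b):
    b = b * 8
    y = 240 + depth
    y = y % y
    b = 22 - depth
    depth = 16
    depth = y * 17
    y = 6
    y = 11 % y
    return depth

depth = 16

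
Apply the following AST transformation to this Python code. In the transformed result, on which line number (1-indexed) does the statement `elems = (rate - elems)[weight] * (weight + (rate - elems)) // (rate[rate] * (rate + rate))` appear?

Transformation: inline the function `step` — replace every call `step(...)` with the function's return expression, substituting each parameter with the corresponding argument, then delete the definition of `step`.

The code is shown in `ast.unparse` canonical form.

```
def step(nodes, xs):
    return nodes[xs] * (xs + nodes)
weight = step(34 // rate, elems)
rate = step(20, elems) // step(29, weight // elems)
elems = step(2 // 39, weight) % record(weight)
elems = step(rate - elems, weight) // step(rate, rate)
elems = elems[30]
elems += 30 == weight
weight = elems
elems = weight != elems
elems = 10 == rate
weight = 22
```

4

Transformed code:
weight = (34 // rate)[elems] * (elems + 34 // rate)
rate = 20[elems] * (elems + 20) // (29[weight // elems] * (weight // elems + 29))
elems = (2 // 39)[weight] * (weight + 2 // 39) % record(weight)
elems = (rate - elems)[weight] * (weight + (rate - elems)) // (rate[rate] * (rate + rate))
elems = elems[30]
elems += 30 == weight
weight = elems
elems = weight != elems
elems = 10 == rate
weight = 22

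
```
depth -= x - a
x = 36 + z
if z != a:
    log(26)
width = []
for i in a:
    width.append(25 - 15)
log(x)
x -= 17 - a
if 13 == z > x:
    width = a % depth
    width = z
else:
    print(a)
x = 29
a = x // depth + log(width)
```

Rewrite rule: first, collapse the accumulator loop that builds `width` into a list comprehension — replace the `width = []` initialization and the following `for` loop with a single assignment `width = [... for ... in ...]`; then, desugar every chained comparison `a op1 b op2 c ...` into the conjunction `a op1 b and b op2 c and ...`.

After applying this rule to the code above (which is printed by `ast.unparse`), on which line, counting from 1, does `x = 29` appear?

Transformed code:
depth -= x - a
x = 36 + z
if z != a:
    log(26)
width = [25 - 15 for i in a]
log(x)
x -= 17 - a
if 13 == z and z > x:
    width = a % depth
    width = z
else:
    print(a)
x = 29
a = x // depth + log(width)

13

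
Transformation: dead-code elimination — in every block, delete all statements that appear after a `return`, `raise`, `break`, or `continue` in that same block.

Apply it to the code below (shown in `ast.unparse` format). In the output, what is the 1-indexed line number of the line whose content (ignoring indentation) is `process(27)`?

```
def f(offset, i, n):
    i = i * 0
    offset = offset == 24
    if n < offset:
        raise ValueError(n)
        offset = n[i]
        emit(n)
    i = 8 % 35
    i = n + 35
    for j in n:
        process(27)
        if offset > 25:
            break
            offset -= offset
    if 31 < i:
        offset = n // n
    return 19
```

9

Transformed code:
def f(offset, i, n):
    i = i * 0
    offset = offset == 24
    if n < offset:
        raise ValueError(n)
    i = 8 % 35
    i = n + 35
    for j in n:
        process(27)
        if offset > 25:
            break
    if 31 < i:
        offset = n // n
    return 19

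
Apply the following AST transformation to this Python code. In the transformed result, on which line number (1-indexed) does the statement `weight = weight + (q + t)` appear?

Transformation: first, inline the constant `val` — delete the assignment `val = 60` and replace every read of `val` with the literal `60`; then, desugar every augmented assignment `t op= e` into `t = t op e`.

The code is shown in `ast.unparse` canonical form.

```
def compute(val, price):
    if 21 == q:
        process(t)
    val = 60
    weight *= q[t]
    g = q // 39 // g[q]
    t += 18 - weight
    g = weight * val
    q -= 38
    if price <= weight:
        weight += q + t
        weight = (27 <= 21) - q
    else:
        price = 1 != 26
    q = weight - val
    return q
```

Transformed code:
def compute(val, price):
    if 21 == q:
        process(t)
    weight = weight * q[t]
    g = q // 39 // g[q]
    t = t + (18 - weight)
    g = weight * 60
    q = q - 38
    if price <= weight:
        weight = weight + (q + t)
        weight = (27 <= 21) - q
    else:
        price = 1 != 26
    q = weight - 60
    return q

10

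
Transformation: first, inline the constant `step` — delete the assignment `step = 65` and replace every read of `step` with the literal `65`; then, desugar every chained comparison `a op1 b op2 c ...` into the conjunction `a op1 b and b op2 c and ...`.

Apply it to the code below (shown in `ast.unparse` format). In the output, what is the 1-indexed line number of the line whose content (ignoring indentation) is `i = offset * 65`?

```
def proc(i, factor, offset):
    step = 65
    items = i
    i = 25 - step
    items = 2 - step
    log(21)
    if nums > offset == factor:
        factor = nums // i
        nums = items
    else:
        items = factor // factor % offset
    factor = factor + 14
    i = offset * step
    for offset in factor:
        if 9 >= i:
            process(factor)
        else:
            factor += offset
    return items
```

Transformed code:
def proc(i, factor, offset):
    items = i
    i = 25 - 65
    items = 2 - 65
    log(21)
    if nums > offset and offset == factor:
        factor = nums // i
        nums = items
    else:
        items = factor // factor % offset
    factor = factor + 14
    i = offset * 65
    for offset in factor:
        if 9 >= i:
            process(factor)
        else:
            factor += offset
    return items

12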